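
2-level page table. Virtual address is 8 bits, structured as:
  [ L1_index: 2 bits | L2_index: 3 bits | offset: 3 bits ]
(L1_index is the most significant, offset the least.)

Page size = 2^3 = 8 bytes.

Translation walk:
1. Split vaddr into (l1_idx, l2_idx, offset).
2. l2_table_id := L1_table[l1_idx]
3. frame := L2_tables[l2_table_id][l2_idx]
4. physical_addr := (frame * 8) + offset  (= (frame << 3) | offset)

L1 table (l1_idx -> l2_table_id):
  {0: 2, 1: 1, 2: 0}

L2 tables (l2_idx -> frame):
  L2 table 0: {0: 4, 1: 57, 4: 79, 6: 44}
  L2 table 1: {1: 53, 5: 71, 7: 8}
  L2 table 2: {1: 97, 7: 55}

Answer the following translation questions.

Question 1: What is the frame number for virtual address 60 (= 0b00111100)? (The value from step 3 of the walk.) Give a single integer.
vaddr = 60: l1_idx=0, l2_idx=7
L1[0] = 2; L2[2][7] = 55

Answer: 55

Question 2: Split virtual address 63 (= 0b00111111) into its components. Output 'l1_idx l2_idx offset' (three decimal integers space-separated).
vaddr = 63 = 0b00111111
  top 2 bits -> l1_idx = 0
  next 3 bits -> l2_idx = 7
  bottom 3 bits -> offset = 7

Answer: 0 7 7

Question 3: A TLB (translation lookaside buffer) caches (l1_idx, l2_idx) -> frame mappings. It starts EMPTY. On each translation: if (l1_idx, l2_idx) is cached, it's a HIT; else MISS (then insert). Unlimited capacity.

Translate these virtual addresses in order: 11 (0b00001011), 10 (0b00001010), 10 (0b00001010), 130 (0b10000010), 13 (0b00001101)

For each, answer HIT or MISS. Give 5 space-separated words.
Answer: MISS HIT HIT MISS HIT

Derivation:
vaddr=11: (0,1) not in TLB -> MISS, insert
vaddr=10: (0,1) in TLB -> HIT
vaddr=10: (0,1) in TLB -> HIT
vaddr=130: (2,0) not in TLB -> MISS, insert
vaddr=13: (0,1) in TLB -> HIT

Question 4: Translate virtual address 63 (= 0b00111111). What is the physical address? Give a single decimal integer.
vaddr = 63 = 0b00111111
Split: l1_idx=0, l2_idx=7, offset=7
L1[0] = 2
L2[2][7] = 55
paddr = 55 * 8 + 7 = 447

Answer: 447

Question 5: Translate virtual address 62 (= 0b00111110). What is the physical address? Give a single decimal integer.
Answer: 446

Derivation:
vaddr = 62 = 0b00111110
Split: l1_idx=0, l2_idx=7, offset=6
L1[0] = 2
L2[2][7] = 55
paddr = 55 * 8 + 6 = 446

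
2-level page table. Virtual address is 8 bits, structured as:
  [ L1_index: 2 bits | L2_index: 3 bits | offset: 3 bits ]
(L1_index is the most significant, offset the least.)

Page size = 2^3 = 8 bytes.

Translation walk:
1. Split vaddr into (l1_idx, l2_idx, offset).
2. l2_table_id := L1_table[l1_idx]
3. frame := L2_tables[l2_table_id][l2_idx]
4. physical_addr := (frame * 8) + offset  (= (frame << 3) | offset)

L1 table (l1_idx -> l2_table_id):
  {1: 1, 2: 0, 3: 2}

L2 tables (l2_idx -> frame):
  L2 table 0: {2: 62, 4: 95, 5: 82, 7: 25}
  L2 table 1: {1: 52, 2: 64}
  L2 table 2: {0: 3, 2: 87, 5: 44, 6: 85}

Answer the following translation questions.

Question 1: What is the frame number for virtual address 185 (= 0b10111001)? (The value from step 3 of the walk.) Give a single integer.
Answer: 25

Derivation:
vaddr = 185: l1_idx=2, l2_idx=7
L1[2] = 0; L2[0][7] = 25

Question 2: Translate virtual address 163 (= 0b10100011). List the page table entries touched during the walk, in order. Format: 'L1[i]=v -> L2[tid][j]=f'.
vaddr = 163 = 0b10100011
Split: l1_idx=2, l2_idx=4, offset=3

Answer: L1[2]=0 -> L2[0][4]=95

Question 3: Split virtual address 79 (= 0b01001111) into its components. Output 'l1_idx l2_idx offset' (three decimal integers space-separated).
vaddr = 79 = 0b01001111
  top 2 bits -> l1_idx = 1
  next 3 bits -> l2_idx = 1
  bottom 3 bits -> offset = 7

Answer: 1 1 7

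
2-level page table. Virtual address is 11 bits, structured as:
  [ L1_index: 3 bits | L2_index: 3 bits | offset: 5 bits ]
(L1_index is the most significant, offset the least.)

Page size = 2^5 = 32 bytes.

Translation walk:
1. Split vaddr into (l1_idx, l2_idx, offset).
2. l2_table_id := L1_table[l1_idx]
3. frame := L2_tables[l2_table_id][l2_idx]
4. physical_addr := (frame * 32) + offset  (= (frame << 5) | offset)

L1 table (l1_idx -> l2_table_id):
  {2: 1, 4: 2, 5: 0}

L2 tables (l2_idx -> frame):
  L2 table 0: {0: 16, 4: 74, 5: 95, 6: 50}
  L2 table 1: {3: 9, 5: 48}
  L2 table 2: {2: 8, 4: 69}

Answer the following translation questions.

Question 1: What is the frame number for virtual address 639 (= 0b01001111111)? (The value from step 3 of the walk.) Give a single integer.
Answer: 9

Derivation:
vaddr = 639: l1_idx=2, l2_idx=3
L1[2] = 1; L2[1][3] = 9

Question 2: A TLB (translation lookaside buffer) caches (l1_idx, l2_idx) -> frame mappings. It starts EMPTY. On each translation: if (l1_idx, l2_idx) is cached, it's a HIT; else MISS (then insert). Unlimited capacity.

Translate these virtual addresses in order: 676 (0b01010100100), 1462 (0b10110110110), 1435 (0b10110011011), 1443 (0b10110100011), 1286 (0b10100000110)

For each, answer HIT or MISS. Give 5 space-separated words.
Answer: MISS MISS MISS HIT MISS

Derivation:
vaddr=676: (2,5) not in TLB -> MISS, insert
vaddr=1462: (5,5) not in TLB -> MISS, insert
vaddr=1435: (5,4) not in TLB -> MISS, insert
vaddr=1443: (5,5) in TLB -> HIT
vaddr=1286: (5,0) not in TLB -> MISS, insert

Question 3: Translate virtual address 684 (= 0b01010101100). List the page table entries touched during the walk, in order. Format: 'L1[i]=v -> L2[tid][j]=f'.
Answer: L1[2]=1 -> L2[1][5]=48

Derivation:
vaddr = 684 = 0b01010101100
Split: l1_idx=2, l2_idx=5, offset=12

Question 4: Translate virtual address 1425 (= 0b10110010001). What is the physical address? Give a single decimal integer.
vaddr = 1425 = 0b10110010001
Split: l1_idx=5, l2_idx=4, offset=17
L1[5] = 0
L2[0][4] = 74
paddr = 74 * 32 + 17 = 2385

Answer: 2385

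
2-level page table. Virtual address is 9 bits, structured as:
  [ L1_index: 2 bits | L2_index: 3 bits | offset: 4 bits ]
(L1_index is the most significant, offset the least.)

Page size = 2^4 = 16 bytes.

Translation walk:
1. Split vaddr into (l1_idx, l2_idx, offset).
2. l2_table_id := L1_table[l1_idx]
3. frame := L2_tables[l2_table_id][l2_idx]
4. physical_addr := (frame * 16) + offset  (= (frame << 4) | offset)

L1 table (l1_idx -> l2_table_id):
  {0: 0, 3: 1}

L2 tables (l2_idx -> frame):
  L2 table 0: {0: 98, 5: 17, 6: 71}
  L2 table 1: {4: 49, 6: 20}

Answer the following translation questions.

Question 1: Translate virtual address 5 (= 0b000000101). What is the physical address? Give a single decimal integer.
vaddr = 5 = 0b000000101
Split: l1_idx=0, l2_idx=0, offset=5
L1[0] = 0
L2[0][0] = 98
paddr = 98 * 16 + 5 = 1573

Answer: 1573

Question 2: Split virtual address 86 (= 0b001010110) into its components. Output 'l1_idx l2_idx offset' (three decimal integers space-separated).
Answer: 0 5 6

Derivation:
vaddr = 86 = 0b001010110
  top 2 bits -> l1_idx = 0
  next 3 bits -> l2_idx = 5
  bottom 4 bits -> offset = 6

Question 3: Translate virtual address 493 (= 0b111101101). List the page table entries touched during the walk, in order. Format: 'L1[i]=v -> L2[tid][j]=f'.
Answer: L1[3]=1 -> L2[1][6]=20

Derivation:
vaddr = 493 = 0b111101101
Split: l1_idx=3, l2_idx=6, offset=13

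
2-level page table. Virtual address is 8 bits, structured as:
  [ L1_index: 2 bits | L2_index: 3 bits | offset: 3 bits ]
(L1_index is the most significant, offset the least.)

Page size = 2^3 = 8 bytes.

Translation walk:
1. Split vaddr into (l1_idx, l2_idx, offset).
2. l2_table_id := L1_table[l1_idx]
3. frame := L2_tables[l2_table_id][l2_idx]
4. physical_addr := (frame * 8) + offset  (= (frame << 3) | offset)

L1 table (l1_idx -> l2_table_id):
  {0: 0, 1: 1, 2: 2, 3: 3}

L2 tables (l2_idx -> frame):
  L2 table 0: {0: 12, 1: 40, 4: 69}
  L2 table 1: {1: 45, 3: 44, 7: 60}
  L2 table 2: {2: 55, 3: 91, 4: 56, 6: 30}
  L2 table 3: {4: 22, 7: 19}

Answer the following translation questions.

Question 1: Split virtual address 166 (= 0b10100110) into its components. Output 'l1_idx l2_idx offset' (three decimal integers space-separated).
Answer: 2 4 6

Derivation:
vaddr = 166 = 0b10100110
  top 2 bits -> l1_idx = 2
  next 3 bits -> l2_idx = 4
  bottom 3 bits -> offset = 6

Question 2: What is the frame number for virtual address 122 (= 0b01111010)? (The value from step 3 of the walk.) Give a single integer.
vaddr = 122: l1_idx=1, l2_idx=7
L1[1] = 1; L2[1][7] = 60

Answer: 60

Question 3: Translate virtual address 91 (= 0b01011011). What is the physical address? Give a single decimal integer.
Answer: 355

Derivation:
vaddr = 91 = 0b01011011
Split: l1_idx=1, l2_idx=3, offset=3
L1[1] = 1
L2[1][3] = 44
paddr = 44 * 8 + 3 = 355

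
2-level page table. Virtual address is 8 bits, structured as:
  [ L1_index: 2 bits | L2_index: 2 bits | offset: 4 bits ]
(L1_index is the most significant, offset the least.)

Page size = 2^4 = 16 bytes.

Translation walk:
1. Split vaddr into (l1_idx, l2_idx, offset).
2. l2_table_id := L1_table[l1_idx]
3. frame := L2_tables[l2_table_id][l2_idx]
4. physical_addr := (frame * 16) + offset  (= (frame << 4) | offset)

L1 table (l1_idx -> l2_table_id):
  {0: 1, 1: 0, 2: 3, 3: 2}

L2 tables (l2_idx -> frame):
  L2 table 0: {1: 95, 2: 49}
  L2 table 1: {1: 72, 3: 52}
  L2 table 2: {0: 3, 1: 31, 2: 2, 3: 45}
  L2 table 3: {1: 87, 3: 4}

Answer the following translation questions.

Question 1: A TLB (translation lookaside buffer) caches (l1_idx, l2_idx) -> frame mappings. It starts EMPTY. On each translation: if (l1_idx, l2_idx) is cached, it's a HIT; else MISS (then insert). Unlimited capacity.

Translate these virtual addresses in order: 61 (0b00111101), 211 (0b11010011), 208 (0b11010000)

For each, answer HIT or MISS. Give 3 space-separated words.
vaddr=61: (0,3) not in TLB -> MISS, insert
vaddr=211: (3,1) not in TLB -> MISS, insert
vaddr=208: (3,1) in TLB -> HIT

Answer: MISS MISS HIT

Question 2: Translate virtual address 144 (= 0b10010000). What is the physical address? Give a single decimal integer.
vaddr = 144 = 0b10010000
Split: l1_idx=2, l2_idx=1, offset=0
L1[2] = 3
L2[3][1] = 87
paddr = 87 * 16 + 0 = 1392

Answer: 1392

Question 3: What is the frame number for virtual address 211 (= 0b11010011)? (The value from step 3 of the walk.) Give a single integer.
vaddr = 211: l1_idx=3, l2_idx=1
L1[3] = 2; L2[2][1] = 31

Answer: 31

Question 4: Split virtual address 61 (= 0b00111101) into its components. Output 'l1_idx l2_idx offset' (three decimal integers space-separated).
vaddr = 61 = 0b00111101
  top 2 bits -> l1_idx = 0
  next 2 bits -> l2_idx = 3
  bottom 4 bits -> offset = 13

Answer: 0 3 13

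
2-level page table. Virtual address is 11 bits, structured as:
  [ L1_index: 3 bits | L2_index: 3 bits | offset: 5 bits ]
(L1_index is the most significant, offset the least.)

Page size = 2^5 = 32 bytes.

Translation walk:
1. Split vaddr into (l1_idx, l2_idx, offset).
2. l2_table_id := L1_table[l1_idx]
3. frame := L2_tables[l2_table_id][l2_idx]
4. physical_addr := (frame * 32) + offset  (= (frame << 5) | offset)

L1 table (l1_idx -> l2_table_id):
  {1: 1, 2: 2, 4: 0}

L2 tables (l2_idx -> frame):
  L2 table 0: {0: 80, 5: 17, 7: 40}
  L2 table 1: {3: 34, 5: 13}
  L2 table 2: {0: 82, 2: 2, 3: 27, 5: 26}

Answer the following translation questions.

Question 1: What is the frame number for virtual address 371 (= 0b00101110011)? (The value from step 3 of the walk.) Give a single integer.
Answer: 34

Derivation:
vaddr = 371: l1_idx=1, l2_idx=3
L1[1] = 1; L2[1][3] = 34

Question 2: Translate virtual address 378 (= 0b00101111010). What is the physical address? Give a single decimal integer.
vaddr = 378 = 0b00101111010
Split: l1_idx=1, l2_idx=3, offset=26
L1[1] = 1
L2[1][3] = 34
paddr = 34 * 32 + 26 = 1114

Answer: 1114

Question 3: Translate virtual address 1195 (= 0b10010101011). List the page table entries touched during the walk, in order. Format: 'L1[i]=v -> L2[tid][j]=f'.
Answer: L1[4]=0 -> L2[0][5]=17

Derivation:
vaddr = 1195 = 0b10010101011
Split: l1_idx=4, l2_idx=5, offset=11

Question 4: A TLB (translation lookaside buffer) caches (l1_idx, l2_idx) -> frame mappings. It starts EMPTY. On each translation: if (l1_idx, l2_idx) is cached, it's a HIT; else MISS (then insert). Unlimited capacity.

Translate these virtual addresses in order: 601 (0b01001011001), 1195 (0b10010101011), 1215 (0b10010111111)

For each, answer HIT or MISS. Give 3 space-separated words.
Answer: MISS MISS HIT

Derivation:
vaddr=601: (2,2) not in TLB -> MISS, insert
vaddr=1195: (4,5) not in TLB -> MISS, insert
vaddr=1215: (4,5) in TLB -> HIT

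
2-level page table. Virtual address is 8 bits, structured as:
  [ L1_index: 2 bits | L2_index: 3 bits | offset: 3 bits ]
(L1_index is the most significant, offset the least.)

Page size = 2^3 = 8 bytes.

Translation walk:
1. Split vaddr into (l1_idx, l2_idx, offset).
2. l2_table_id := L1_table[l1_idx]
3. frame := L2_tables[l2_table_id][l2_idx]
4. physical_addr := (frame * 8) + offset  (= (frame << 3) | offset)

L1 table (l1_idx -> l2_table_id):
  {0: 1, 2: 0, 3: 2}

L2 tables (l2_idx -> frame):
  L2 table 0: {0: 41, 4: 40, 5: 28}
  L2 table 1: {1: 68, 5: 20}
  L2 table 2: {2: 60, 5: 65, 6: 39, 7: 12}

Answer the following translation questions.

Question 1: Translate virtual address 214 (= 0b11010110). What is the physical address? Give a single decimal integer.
Answer: 486

Derivation:
vaddr = 214 = 0b11010110
Split: l1_idx=3, l2_idx=2, offset=6
L1[3] = 2
L2[2][2] = 60
paddr = 60 * 8 + 6 = 486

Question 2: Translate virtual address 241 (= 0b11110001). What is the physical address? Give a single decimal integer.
Answer: 313

Derivation:
vaddr = 241 = 0b11110001
Split: l1_idx=3, l2_idx=6, offset=1
L1[3] = 2
L2[2][6] = 39
paddr = 39 * 8 + 1 = 313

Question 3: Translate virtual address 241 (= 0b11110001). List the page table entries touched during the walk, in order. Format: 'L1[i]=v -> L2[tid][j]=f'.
vaddr = 241 = 0b11110001
Split: l1_idx=3, l2_idx=6, offset=1

Answer: L1[3]=2 -> L2[2][6]=39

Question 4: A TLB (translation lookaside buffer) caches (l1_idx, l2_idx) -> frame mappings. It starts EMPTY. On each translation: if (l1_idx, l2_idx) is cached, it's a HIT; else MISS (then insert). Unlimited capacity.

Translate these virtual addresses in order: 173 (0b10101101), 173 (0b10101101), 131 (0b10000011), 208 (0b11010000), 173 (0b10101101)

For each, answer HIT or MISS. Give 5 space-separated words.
Answer: MISS HIT MISS MISS HIT

Derivation:
vaddr=173: (2,5) not in TLB -> MISS, insert
vaddr=173: (2,5) in TLB -> HIT
vaddr=131: (2,0) not in TLB -> MISS, insert
vaddr=208: (3,2) not in TLB -> MISS, insert
vaddr=173: (2,5) in TLB -> HIT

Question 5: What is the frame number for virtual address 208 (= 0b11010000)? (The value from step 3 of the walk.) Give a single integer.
Answer: 60

Derivation:
vaddr = 208: l1_idx=3, l2_idx=2
L1[3] = 2; L2[2][2] = 60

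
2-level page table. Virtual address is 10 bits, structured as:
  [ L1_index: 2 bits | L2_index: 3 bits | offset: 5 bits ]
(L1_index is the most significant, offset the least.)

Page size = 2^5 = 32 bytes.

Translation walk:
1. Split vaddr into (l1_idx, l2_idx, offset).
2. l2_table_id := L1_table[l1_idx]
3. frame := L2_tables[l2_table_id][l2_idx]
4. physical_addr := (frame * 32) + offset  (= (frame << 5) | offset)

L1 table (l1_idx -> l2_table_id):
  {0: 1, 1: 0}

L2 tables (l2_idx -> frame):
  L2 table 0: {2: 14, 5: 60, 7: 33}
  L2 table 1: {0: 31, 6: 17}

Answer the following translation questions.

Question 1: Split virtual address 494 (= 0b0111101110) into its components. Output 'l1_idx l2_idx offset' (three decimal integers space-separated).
vaddr = 494 = 0b0111101110
  top 2 bits -> l1_idx = 1
  next 3 bits -> l2_idx = 7
  bottom 5 bits -> offset = 14

Answer: 1 7 14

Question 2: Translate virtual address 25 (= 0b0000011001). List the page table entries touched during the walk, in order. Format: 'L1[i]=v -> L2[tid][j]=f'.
Answer: L1[0]=1 -> L2[1][0]=31

Derivation:
vaddr = 25 = 0b0000011001
Split: l1_idx=0, l2_idx=0, offset=25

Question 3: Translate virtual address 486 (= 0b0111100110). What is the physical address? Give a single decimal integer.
vaddr = 486 = 0b0111100110
Split: l1_idx=1, l2_idx=7, offset=6
L1[1] = 0
L2[0][7] = 33
paddr = 33 * 32 + 6 = 1062

Answer: 1062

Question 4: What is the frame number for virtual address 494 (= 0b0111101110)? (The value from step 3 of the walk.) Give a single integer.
vaddr = 494: l1_idx=1, l2_idx=7
L1[1] = 0; L2[0][7] = 33

Answer: 33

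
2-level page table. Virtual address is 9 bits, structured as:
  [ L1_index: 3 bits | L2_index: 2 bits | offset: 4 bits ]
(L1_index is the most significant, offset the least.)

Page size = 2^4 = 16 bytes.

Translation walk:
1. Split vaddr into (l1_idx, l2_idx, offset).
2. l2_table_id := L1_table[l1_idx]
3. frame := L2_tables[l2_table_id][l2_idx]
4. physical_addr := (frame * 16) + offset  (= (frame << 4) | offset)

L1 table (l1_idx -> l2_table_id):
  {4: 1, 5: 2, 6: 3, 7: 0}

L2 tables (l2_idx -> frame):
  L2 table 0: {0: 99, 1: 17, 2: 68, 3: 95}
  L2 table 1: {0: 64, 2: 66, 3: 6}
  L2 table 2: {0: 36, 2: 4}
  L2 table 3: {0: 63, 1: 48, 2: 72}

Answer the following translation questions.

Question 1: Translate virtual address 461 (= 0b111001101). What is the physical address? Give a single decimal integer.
Answer: 1597

Derivation:
vaddr = 461 = 0b111001101
Split: l1_idx=7, l2_idx=0, offset=13
L1[7] = 0
L2[0][0] = 99
paddr = 99 * 16 + 13 = 1597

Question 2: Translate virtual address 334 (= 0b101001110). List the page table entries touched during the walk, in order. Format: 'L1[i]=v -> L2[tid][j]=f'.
vaddr = 334 = 0b101001110
Split: l1_idx=5, l2_idx=0, offset=14

Answer: L1[5]=2 -> L2[2][0]=36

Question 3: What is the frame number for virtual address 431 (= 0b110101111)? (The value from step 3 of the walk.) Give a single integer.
Answer: 72

Derivation:
vaddr = 431: l1_idx=6, l2_idx=2
L1[6] = 3; L2[3][2] = 72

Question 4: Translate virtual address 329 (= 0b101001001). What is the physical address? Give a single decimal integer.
Answer: 585

Derivation:
vaddr = 329 = 0b101001001
Split: l1_idx=5, l2_idx=0, offset=9
L1[5] = 2
L2[2][0] = 36
paddr = 36 * 16 + 9 = 585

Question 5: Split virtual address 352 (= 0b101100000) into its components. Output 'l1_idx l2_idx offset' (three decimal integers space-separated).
vaddr = 352 = 0b101100000
  top 3 bits -> l1_idx = 5
  next 2 bits -> l2_idx = 2
  bottom 4 bits -> offset = 0

Answer: 5 2 0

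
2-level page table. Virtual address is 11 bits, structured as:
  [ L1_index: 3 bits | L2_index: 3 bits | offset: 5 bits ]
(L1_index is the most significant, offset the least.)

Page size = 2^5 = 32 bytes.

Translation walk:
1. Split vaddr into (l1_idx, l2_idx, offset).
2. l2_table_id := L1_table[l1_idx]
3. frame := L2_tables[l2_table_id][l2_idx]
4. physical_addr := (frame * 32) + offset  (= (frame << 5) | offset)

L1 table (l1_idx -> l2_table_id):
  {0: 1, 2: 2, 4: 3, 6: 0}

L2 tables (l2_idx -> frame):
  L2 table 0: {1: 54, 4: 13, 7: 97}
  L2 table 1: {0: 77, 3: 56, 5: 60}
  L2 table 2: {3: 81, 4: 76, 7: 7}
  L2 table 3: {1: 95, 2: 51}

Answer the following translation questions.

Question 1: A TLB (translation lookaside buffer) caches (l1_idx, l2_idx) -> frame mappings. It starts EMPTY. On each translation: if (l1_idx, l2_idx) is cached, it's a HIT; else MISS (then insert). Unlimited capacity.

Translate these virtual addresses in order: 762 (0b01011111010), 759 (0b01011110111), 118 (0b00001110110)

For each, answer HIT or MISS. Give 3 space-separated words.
vaddr=762: (2,7) not in TLB -> MISS, insert
vaddr=759: (2,7) in TLB -> HIT
vaddr=118: (0,3) not in TLB -> MISS, insert

Answer: MISS HIT MISS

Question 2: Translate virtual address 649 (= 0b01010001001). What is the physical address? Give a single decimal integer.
Answer: 2441

Derivation:
vaddr = 649 = 0b01010001001
Split: l1_idx=2, l2_idx=4, offset=9
L1[2] = 2
L2[2][4] = 76
paddr = 76 * 32 + 9 = 2441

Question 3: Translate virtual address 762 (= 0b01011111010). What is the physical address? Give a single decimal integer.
Answer: 250

Derivation:
vaddr = 762 = 0b01011111010
Split: l1_idx=2, l2_idx=7, offset=26
L1[2] = 2
L2[2][7] = 7
paddr = 7 * 32 + 26 = 250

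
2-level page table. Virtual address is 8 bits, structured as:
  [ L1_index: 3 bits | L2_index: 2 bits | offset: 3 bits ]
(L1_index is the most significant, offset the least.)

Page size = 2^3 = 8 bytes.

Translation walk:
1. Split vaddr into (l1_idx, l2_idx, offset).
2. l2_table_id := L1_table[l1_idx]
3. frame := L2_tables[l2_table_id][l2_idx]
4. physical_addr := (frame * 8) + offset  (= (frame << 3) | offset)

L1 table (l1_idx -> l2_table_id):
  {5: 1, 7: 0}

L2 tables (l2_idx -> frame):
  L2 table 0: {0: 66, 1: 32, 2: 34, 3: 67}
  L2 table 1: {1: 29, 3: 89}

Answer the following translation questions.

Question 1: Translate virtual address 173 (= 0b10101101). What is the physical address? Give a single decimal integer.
Answer: 237

Derivation:
vaddr = 173 = 0b10101101
Split: l1_idx=5, l2_idx=1, offset=5
L1[5] = 1
L2[1][1] = 29
paddr = 29 * 8 + 5 = 237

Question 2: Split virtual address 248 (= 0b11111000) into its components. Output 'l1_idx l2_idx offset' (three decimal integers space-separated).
Answer: 7 3 0

Derivation:
vaddr = 248 = 0b11111000
  top 3 bits -> l1_idx = 7
  next 2 bits -> l2_idx = 3
  bottom 3 bits -> offset = 0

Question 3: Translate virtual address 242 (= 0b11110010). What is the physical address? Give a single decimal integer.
vaddr = 242 = 0b11110010
Split: l1_idx=7, l2_idx=2, offset=2
L1[7] = 0
L2[0][2] = 34
paddr = 34 * 8 + 2 = 274

Answer: 274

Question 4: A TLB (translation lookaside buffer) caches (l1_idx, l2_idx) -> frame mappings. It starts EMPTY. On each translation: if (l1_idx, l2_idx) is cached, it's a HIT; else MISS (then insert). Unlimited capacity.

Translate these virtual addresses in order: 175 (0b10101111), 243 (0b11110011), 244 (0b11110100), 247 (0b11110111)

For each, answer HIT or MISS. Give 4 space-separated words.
Answer: MISS MISS HIT HIT

Derivation:
vaddr=175: (5,1) not in TLB -> MISS, insert
vaddr=243: (7,2) not in TLB -> MISS, insert
vaddr=244: (7,2) in TLB -> HIT
vaddr=247: (7,2) in TLB -> HIT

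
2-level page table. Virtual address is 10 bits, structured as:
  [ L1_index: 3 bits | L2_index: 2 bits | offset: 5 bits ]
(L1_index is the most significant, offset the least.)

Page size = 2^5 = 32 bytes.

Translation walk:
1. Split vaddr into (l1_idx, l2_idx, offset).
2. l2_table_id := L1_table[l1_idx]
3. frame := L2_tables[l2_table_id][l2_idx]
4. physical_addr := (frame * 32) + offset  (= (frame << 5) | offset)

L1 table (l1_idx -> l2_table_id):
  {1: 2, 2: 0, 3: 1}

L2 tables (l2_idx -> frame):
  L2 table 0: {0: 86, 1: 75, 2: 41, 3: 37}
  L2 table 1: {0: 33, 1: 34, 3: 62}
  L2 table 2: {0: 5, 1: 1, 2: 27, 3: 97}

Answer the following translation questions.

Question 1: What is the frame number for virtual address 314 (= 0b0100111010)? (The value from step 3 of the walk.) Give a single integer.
vaddr = 314: l1_idx=2, l2_idx=1
L1[2] = 0; L2[0][1] = 75

Answer: 75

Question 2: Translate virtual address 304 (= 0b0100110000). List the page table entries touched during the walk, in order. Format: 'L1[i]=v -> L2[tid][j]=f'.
vaddr = 304 = 0b0100110000
Split: l1_idx=2, l2_idx=1, offset=16

Answer: L1[2]=0 -> L2[0][1]=75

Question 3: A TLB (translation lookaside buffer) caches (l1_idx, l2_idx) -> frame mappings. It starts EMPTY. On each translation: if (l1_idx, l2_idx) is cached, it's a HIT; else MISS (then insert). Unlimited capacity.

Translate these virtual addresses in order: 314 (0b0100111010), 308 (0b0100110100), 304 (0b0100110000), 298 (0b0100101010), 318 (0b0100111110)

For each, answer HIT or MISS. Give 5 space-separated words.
vaddr=314: (2,1) not in TLB -> MISS, insert
vaddr=308: (2,1) in TLB -> HIT
vaddr=304: (2,1) in TLB -> HIT
vaddr=298: (2,1) in TLB -> HIT
vaddr=318: (2,1) in TLB -> HIT

Answer: MISS HIT HIT HIT HIT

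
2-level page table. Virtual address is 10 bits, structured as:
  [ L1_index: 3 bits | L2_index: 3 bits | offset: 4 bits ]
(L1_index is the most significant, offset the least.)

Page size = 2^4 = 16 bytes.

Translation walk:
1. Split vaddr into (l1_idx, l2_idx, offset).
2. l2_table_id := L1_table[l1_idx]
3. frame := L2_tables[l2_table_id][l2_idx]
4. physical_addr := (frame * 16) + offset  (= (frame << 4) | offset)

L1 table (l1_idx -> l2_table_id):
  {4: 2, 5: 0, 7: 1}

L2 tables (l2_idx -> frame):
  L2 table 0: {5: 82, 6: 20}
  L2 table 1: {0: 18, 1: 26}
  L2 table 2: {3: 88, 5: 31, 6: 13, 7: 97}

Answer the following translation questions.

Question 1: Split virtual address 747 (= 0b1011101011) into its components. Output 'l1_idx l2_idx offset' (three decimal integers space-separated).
Answer: 5 6 11

Derivation:
vaddr = 747 = 0b1011101011
  top 3 bits -> l1_idx = 5
  next 3 bits -> l2_idx = 6
  bottom 4 bits -> offset = 11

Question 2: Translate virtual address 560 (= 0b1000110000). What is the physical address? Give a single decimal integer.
Answer: 1408

Derivation:
vaddr = 560 = 0b1000110000
Split: l1_idx=4, l2_idx=3, offset=0
L1[4] = 2
L2[2][3] = 88
paddr = 88 * 16 + 0 = 1408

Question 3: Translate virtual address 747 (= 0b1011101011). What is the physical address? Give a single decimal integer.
Answer: 331

Derivation:
vaddr = 747 = 0b1011101011
Split: l1_idx=5, l2_idx=6, offset=11
L1[5] = 0
L2[0][6] = 20
paddr = 20 * 16 + 11 = 331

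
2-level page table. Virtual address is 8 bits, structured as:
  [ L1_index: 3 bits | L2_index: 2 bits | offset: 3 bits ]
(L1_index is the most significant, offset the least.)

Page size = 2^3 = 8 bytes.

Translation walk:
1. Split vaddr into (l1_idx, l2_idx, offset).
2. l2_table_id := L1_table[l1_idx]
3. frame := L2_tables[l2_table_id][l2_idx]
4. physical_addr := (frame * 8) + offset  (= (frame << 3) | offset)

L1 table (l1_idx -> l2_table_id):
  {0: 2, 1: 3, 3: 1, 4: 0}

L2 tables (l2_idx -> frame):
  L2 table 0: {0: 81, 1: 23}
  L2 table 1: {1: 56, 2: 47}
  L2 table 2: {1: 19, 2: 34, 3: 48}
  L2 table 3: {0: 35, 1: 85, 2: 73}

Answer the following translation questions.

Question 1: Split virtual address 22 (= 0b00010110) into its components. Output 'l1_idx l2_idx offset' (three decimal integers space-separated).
Answer: 0 2 6

Derivation:
vaddr = 22 = 0b00010110
  top 3 bits -> l1_idx = 0
  next 2 bits -> l2_idx = 2
  bottom 3 bits -> offset = 6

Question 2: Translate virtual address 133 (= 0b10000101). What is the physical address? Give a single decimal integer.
vaddr = 133 = 0b10000101
Split: l1_idx=4, l2_idx=0, offset=5
L1[4] = 0
L2[0][0] = 81
paddr = 81 * 8 + 5 = 653

Answer: 653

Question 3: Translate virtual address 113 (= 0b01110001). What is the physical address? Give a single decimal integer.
Answer: 377

Derivation:
vaddr = 113 = 0b01110001
Split: l1_idx=3, l2_idx=2, offset=1
L1[3] = 1
L2[1][2] = 47
paddr = 47 * 8 + 1 = 377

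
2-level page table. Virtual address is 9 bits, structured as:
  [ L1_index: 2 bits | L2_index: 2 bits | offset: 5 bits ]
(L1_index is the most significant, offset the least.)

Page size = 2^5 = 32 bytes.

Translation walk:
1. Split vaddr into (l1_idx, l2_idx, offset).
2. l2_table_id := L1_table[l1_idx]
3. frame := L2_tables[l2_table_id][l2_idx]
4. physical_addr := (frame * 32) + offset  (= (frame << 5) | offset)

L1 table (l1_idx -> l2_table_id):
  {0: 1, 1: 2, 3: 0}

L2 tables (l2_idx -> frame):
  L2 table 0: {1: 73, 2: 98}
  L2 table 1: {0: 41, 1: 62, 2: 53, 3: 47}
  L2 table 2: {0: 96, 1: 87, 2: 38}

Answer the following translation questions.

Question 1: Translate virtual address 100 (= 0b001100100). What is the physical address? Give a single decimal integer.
Answer: 1508

Derivation:
vaddr = 100 = 0b001100100
Split: l1_idx=0, l2_idx=3, offset=4
L1[0] = 1
L2[1][3] = 47
paddr = 47 * 32 + 4 = 1508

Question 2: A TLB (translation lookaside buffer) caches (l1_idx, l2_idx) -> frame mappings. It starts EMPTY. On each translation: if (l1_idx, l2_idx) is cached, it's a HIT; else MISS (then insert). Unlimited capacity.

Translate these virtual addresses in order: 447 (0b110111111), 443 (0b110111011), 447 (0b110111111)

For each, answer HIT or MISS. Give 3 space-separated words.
Answer: MISS HIT HIT

Derivation:
vaddr=447: (3,1) not in TLB -> MISS, insert
vaddr=443: (3,1) in TLB -> HIT
vaddr=447: (3,1) in TLB -> HIT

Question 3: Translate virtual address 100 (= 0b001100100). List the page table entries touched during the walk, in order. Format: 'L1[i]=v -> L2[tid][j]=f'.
vaddr = 100 = 0b001100100
Split: l1_idx=0, l2_idx=3, offset=4

Answer: L1[0]=1 -> L2[1][3]=47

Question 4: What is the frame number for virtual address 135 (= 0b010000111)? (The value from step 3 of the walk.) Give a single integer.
vaddr = 135: l1_idx=1, l2_idx=0
L1[1] = 2; L2[2][0] = 96

Answer: 96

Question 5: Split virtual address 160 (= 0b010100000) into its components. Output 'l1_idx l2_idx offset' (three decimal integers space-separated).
vaddr = 160 = 0b010100000
  top 2 bits -> l1_idx = 1
  next 2 bits -> l2_idx = 1
  bottom 5 bits -> offset = 0

Answer: 1 1 0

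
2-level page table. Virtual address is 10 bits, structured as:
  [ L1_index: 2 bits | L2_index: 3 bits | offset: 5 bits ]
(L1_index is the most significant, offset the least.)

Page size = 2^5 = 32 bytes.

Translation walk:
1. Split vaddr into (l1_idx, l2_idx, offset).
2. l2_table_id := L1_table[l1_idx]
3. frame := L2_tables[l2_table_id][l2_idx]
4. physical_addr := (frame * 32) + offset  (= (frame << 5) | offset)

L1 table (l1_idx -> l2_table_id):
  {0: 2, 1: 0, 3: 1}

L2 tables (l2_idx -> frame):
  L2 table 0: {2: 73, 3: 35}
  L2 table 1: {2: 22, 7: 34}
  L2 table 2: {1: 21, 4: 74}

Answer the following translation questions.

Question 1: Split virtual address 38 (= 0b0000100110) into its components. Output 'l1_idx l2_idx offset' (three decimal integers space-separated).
vaddr = 38 = 0b0000100110
  top 2 bits -> l1_idx = 0
  next 3 bits -> l2_idx = 1
  bottom 5 bits -> offset = 6

Answer: 0 1 6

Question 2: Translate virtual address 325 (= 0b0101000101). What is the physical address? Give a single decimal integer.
vaddr = 325 = 0b0101000101
Split: l1_idx=1, l2_idx=2, offset=5
L1[1] = 0
L2[0][2] = 73
paddr = 73 * 32 + 5 = 2341

Answer: 2341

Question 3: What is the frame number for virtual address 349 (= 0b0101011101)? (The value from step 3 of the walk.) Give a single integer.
vaddr = 349: l1_idx=1, l2_idx=2
L1[1] = 0; L2[0][2] = 73

Answer: 73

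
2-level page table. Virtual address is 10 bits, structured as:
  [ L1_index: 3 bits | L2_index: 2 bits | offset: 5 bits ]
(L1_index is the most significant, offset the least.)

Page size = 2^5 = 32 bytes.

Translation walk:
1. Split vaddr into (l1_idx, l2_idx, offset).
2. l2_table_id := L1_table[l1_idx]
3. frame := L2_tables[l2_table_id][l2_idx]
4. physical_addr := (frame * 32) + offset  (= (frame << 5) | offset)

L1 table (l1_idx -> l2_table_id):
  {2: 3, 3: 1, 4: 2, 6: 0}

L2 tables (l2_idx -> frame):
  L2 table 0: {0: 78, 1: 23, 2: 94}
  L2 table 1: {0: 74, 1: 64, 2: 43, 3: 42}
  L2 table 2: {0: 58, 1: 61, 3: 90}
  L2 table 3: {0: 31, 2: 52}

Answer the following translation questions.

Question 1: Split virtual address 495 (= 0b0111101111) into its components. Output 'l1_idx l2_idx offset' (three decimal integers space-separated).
Answer: 3 3 15

Derivation:
vaddr = 495 = 0b0111101111
  top 3 bits -> l1_idx = 3
  next 2 bits -> l2_idx = 3
  bottom 5 bits -> offset = 15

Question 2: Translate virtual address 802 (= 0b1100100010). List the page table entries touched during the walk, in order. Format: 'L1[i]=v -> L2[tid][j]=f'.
Answer: L1[6]=0 -> L2[0][1]=23

Derivation:
vaddr = 802 = 0b1100100010
Split: l1_idx=6, l2_idx=1, offset=2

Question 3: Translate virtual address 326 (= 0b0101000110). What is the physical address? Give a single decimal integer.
vaddr = 326 = 0b0101000110
Split: l1_idx=2, l2_idx=2, offset=6
L1[2] = 3
L2[3][2] = 52
paddr = 52 * 32 + 6 = 1670

Answer: 1670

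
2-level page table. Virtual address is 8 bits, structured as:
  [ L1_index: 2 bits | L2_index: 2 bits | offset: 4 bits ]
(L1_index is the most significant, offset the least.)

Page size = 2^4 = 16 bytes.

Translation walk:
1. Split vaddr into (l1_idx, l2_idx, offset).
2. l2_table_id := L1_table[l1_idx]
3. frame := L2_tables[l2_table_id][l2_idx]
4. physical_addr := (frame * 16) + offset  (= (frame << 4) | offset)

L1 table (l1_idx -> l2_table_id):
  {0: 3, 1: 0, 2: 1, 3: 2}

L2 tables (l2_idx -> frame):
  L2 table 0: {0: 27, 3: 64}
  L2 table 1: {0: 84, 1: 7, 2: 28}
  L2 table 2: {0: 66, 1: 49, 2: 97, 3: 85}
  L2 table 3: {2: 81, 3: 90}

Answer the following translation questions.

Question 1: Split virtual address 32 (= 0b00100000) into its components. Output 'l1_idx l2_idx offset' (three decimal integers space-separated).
Answer: 0 2 0

Derivation:
vaddr = 32 = 0b00100000
  top 2 bits -> l1_idx = 0
  next 2 bits -> l2_idx = 2
  bottom 4 bits -> offset = 0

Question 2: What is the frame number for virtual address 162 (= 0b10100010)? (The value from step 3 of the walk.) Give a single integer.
vaddr = 162: l1_idx=2, l2_idx=2
L1[2] = 1; L2[1][2] = 28

Answer: 28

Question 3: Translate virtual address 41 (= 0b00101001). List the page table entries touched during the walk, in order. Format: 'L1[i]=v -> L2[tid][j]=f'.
vaddr = 41 = 0b00101001
Split: l1_idx=0, l2_idx=2, offset=9

Answer: L1[0]=3 -> L2[3][2]=81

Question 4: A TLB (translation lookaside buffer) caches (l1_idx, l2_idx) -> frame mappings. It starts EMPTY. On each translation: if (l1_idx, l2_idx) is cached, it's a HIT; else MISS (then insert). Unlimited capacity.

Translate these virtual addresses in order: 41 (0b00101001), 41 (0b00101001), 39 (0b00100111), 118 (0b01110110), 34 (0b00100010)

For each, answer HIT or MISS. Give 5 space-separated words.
vaddr=41: (0,2) not in TLB -> MISS, insert
vaddr=41: (0,2) in TLB -> HIT
vaddr=39: (0,2) in TLB -> HIT
vaddr=118: (1,3) not in TLB -> MISS, insert
vaddr=34: (0,2) in TLB -> HIT

Answer: MISS HIT HIT MISS HIT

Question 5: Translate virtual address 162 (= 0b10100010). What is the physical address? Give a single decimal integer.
Answer: 450

Derivation:
vaddr = 162 = 0b10100010
Split: l1_idx=2, l2_idx=2, offset=2
L1[2] = 1
L2[1][2] = 28
paddr = 28 * 16 + 2 = 450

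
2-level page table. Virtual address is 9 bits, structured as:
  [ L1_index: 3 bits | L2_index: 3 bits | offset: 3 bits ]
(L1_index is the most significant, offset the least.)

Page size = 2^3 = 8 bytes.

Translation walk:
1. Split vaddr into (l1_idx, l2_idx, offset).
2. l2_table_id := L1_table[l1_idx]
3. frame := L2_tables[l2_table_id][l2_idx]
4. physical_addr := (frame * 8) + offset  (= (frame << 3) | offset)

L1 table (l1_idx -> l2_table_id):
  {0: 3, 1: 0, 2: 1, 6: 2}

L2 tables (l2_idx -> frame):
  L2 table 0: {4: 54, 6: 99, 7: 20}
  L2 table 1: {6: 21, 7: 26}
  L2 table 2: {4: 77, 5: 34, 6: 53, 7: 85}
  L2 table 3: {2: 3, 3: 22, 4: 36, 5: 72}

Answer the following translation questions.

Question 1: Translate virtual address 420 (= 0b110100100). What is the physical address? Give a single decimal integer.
Answer: 620

Derivation:
vaddr = 420 = 0b110100100
Split: l1_idx=6, l2_idx=4, offset=4
L1[6] = 2
L2[2][4] = 77
paddr = 77 * 8 + 4 = 620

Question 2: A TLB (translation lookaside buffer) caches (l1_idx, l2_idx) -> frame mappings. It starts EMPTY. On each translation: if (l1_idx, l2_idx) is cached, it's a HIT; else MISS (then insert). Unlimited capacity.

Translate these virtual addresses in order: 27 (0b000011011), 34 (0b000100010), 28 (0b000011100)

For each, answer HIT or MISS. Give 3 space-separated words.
vaddr=27: (0,3) not in TLB -> MISS, insert
vaddr=34: (0,4) not in TLB -> MISS, insert
vaddr=28: (0,3) in TLB -> HIT

Answer: MISS MISS HIT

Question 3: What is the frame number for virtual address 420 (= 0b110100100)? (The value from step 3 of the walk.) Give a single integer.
vaddr = 420: l1_idx=6, l2_idx=4
L1[6] = 2; L2[2][4] = 77

Answer: 77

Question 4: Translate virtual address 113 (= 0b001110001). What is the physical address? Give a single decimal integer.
vaddr = 113 = 0b001110001
Split: l1_idx=1, l2_idx=6, offset=1
L1[1] = 0
L2[0][6] = 99
paddr = 99 * 8 + 1 = 793

Answer: 793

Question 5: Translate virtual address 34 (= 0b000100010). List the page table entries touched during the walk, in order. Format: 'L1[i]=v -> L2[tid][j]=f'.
Answer: L1[0]=3 -> L2[3][4]=36

Derivation:
vaddr = 34 = 0b000100010
Split: l1_idx=0, l2_idx=4, offset=2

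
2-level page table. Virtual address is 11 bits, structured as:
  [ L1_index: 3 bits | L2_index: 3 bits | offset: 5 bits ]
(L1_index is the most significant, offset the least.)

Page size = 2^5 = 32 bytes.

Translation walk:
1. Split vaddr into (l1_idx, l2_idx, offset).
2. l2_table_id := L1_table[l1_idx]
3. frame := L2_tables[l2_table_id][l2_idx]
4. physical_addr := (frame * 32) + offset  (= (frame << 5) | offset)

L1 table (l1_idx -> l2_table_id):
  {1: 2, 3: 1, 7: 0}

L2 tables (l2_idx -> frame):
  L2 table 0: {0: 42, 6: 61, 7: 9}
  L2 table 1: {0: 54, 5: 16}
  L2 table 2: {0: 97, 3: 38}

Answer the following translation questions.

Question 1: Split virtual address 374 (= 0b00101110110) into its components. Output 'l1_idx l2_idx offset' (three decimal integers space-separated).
Answer: 1 3 22

Derivation:
vaddr = 374 = 0b00101110110
  top 3 bits -> l1_idx = 1
  next 3 bits -> l2_idx = 3
  bottom 5 bits -> offset = 22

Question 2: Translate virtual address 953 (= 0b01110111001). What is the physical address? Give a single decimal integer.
Answer: 537

Derivation:
vaddr = 953 = 0b01110111001
Split: l1_idx=3, l2_idx=5, offset=25
L1[3] = 1
L2[1][5] = 16
paddr = 16 * 32 + 25 = 537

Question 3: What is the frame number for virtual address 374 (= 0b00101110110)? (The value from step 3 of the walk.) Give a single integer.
vaddr = 374: l1_idx=1, l2_idx=3
L1[1] = 2; L2[2][3] = 38

Answer: 38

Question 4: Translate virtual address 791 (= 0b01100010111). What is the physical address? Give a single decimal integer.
vaddr = 791 = 0b01100010111
Split: l1_idx=3, l2_idx=0, offset=23
L1[3] = 1
L2[1][0] = 54
paddr = 54 * 32 + 23 = 1751

Answer: 1751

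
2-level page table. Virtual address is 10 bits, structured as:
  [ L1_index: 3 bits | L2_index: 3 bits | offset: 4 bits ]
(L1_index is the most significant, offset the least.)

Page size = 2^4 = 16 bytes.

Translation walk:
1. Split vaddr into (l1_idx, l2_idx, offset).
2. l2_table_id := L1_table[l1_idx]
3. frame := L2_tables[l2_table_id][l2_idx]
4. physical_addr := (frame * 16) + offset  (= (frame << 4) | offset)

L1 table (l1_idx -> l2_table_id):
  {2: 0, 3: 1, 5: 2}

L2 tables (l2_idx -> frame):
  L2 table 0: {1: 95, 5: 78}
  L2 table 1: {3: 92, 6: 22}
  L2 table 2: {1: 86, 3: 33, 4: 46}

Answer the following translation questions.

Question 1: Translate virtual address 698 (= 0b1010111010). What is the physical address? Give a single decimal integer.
vaddr = 698 = 0b1010111010
Split: l1_idx=5, l2_idx=3, offset=10
L1[5] = 2
L2[2][3] = 33
paddr = 33 * 16 + 10 = 538

Answer: 538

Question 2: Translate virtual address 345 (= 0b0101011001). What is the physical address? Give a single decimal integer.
vaddr = 345 = 0b0101011001
Split: l1_idx=2, l2_idx=5, offset=9
L1[2] = 0
L2[0][5] = 78
paddr = 78 * 16 + 9 = 1257

Answer: 1257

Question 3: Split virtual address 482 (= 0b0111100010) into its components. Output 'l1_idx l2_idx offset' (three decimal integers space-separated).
vaddr = 482 = 0b0111100010
  top 3 bits -> l1_idx = 3
  next 3 bits -> l2_idx = 6
  bottom 4 bits -> offset = 2

Answer: 3 6 2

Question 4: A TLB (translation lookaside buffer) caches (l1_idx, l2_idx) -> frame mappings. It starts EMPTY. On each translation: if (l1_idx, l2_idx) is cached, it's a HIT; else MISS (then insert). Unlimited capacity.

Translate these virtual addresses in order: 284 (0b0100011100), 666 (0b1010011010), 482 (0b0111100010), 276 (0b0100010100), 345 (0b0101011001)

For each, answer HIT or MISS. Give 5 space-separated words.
vaddr=284: (2,1) not in TLB -> MISS, insert
vaddr=666: (5,1) not in TLB -> MISS, insert
vaddr=482: (3,6) not in TLB -> MISS, insert
vaddr=276: (2,1) in TLB -> HIT
vaddr=345: (2,5) not in TLB -> MISS, insert

Answer: MISS MISS MISS HIT MISS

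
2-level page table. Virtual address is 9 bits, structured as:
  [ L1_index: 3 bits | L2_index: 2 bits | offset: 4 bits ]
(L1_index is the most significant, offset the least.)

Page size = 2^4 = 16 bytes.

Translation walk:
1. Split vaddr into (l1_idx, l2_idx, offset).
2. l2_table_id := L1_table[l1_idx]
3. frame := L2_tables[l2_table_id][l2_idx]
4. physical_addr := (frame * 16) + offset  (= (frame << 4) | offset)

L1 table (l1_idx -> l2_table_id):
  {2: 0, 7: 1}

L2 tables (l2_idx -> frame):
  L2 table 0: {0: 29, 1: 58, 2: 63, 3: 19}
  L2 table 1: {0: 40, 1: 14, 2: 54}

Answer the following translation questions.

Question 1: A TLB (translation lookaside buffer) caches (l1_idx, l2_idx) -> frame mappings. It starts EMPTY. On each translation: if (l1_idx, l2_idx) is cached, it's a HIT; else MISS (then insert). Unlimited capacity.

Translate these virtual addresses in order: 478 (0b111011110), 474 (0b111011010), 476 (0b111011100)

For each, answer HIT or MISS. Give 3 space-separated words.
Answer: MISS HIT HIT

Derivation:
vaddr=478: (7,1) not in TLB -> MISS, insert
vaddr=474: (7,1) in TLB -> HIT
vaddr=476: (7,1) in TLB -> HIT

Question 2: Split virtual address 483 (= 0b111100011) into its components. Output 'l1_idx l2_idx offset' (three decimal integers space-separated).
Answer: 7 2 3

Derivation:
vaddr = 483 = 0b111100011
  top 3 bits -> l1_idx = 7
  next 2 bits -> l2_idx = 2
  bottom 4 bits -> offset = 3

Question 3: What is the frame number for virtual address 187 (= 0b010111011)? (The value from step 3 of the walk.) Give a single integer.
vaddr = 187: l1_idx=2, l2_idx=3
L1[2] = 0; L2[0][3] = 19

Answer: 19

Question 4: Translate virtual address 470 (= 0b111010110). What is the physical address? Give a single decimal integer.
vaddr = 470 = 0b111010110
Split: l1_idx=7, l2_idx=1, offset=6
L1[7] = 1
L2[1][1] = 14
paddr = 14 * 16 + 6 = 230

Answer: 230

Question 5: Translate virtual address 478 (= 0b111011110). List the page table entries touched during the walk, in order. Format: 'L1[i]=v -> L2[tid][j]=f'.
vaddr = 478 = 0b111011110
Split: l1_idx=7, l2_idx=1, offset=14

Answer: L1[7]=1 -> L2[1][1]=14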